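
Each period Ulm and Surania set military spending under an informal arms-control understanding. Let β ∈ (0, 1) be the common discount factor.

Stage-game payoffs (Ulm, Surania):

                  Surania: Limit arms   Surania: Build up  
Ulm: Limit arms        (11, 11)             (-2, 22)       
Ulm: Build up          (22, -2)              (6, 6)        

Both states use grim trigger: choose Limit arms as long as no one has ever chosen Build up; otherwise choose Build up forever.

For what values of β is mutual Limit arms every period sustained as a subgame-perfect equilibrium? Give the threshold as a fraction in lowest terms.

11/(1−β) ≥ 22 + 6β/(1−β)
11 ≥ 22 − 16β
β ≥ 11/16.

11/16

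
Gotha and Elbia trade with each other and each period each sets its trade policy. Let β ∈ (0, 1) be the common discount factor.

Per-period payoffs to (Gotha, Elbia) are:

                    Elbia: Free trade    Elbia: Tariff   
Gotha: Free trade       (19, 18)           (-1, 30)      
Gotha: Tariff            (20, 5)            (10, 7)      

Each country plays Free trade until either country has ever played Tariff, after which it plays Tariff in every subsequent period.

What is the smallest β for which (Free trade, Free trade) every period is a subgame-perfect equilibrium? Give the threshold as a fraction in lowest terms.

12/23

Gotha: cooperation gives 19 each period; deviation gives 20 once then 10 forever.
  19/(1−β) ≥ 20 + 10β/(1−β) ⇒ β ≥ 1/10.
Elbia: cooperation gives 18 each period; deviation gives 30 once then 7 forever.
  β ≥ 12/23.
Both must hold, so the binding constraint is Elbia's: β ≥ 12/23.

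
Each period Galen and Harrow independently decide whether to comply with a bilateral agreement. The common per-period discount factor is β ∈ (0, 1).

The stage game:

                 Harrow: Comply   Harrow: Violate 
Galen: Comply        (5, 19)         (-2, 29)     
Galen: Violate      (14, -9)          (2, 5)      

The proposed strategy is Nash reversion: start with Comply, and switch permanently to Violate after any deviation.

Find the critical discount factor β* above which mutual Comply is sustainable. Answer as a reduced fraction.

Galen: cooperation gives 5 each period; deviation gives 14 once then 2 forever.
  5/(1−β) ≥ 14 + 2β/(1−β) ⇒ β ≥ 9/12 = 3/4.
Harrow: cooperation gives 19 each period; deviation gives 29 once then 5 forever.
  β ≥ 10/24 = 5/12.
Both must hold, so the binding constraint is Galen's: β ≥ 3/4.

3/4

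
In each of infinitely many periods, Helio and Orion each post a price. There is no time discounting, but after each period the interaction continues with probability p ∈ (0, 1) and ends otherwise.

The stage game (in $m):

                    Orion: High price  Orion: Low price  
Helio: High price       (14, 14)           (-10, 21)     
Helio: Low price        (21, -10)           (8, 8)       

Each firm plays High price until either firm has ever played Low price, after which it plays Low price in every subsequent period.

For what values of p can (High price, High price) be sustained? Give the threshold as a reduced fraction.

With no time discounting, the continuation probability p plays the role of the discount factor.
Grim-trigger IC: 14/(1−p) ≥ 21 + 8p/(1−p) ⇒ p ≥ (21−14)/(21−8) = 7/13.

7/13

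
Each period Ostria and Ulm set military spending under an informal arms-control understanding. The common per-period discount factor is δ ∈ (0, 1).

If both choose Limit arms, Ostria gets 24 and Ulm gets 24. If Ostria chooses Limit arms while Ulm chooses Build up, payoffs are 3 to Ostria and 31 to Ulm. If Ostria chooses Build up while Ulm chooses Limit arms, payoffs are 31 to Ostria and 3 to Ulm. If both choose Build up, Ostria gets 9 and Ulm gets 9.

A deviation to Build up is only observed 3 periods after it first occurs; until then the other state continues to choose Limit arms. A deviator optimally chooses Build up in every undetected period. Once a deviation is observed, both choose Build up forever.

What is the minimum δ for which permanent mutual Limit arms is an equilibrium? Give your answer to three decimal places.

0.683

Deviating for the 3 undetected periods gains 31−24 = 7 per period over cooperation, then loses 24−9 = 15 per period forever once punishment starts.
Gain: 7(1 + δ + … + δ^2); loss: 15·δ^3/(1−δ).
No profitable deviation ⇔ 7(1−δ^3) ≤ 15·δ^3, i.e. δ^3 ≥ 7/(7+15) = 7/22.
Hence δ ≥ (7/22)^(1/3) ≈ 0.683.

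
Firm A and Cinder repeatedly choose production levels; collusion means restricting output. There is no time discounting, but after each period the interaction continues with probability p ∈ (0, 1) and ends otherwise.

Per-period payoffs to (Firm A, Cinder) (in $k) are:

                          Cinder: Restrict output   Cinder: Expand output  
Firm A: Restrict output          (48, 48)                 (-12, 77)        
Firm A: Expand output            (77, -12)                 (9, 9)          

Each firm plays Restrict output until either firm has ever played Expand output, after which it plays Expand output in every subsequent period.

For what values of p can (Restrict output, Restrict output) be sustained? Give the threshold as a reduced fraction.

Expected cooperation value is 48 + p·48 + p²·48 + … = 48/(1−p); deviation gives 77 + p·9/(1−p).
48 ≥ 77(1−p) + 9p ⇒ 68p ≥ 29 ⇒ p ≥ 29/68.

29/68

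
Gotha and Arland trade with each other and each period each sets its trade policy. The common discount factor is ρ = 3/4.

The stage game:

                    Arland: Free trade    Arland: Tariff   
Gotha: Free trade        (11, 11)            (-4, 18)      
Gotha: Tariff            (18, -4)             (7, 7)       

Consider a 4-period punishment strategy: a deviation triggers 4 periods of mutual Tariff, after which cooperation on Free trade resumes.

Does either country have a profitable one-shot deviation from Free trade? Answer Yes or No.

No

Comparing payoff streams over the 5 periods until play realigns: cooperate → 11(1+ρ+…+ρ^4); deviate → 18 + 7(ρ+…+ρ^4).
Cooperation is sustained iff (11−7)(ρ+…+ρ^4) ≥ 18−11.
ρ+…+ρ^4 = 3/4·(1−(3/4)^4)/(1−3/4) = 2.0508, and (18−11)/(11−7) = 1.7500.
2.0508 ≥ 1.7500, so cooperation is sustainable.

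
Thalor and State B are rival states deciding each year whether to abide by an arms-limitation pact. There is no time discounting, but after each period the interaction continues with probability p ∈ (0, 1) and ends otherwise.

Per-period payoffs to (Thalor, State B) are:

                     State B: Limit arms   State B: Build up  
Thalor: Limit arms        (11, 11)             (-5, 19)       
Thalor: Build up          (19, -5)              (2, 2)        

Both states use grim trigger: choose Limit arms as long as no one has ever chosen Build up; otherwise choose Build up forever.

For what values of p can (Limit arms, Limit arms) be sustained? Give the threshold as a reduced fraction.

8/17

Expected cooperation value is 11 + p·11 + p²·11 + … = 11/(1−p); deviation gives 19 + p·2/(1−p).
11 ≥ 19(1−p) + 2p ⇒ 17p ≥ 8 ⇒ p ≥ 8/17.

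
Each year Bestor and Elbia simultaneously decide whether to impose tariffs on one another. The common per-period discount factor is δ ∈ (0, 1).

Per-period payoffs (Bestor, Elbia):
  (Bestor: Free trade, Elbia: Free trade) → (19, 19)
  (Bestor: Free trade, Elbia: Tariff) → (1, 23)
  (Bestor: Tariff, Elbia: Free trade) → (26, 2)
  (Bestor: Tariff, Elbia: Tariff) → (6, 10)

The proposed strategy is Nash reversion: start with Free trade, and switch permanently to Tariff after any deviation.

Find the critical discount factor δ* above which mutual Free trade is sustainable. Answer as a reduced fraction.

For Bestor: deviation gain 26−19 = 7, per-period punishment loss 19−6 = 13. IC gives δ ≥ 7/20.
For Elbia: gain 4, loss 9 per period, so δ ≥ 4/13.
The tighter constraint is Bestor's, so cooperation needs δ ≥ 7/20.

7/20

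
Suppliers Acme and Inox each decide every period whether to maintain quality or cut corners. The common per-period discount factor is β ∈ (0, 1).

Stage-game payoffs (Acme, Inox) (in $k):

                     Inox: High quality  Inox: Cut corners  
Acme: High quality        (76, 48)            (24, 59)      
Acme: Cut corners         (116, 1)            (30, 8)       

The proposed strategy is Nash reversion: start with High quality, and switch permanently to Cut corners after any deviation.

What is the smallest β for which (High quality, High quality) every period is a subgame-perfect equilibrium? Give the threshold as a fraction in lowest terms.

Acme's threshold: (116−76)/(116−30) = 20/43.
Inox's threshold: (59−48)/(59−8) = 11/51.
20/43 > 11/51, so Acme binds and β* = 20/43.

20/43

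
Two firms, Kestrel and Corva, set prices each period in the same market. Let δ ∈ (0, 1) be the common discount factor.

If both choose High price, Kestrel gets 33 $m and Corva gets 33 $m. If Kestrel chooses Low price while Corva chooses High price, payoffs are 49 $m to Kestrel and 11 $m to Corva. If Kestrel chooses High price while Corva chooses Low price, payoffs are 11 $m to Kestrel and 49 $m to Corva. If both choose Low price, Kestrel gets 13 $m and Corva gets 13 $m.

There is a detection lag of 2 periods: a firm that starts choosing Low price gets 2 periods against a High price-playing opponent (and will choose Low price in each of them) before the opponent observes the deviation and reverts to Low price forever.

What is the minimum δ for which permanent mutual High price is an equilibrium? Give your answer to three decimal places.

Deviating for the 2 undetected periods gains 49−33 = 16 per period over cooperation, then loses 33−13 = 20 per period forever once punishment starts.
Gain: 16(1 + δ + … + δ^1); loss: 20·δ^2/(1−δ).
No profitable deviation ⇔ 16(1−δ^2) ≤ 20·δ^2, i.e. δ^2 ≥ 16/(16+20) = 4/9.
Hence δ ≥ (4/9)^(1/2) ≈ 0.667.

0.667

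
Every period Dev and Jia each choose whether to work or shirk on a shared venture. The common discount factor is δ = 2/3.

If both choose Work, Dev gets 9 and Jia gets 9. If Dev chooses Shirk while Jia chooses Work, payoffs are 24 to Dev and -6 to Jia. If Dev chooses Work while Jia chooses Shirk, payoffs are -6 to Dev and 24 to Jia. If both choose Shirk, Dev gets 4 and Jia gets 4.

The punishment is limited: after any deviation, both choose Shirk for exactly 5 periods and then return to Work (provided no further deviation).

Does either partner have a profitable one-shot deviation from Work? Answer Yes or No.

Yes

IC: δ+…+δ^5 ≥ (24−9)/(9−4) = 3.
At δ = 2/3: partial sum = 1.7366 < 3.0000. Cooperation not sustainable.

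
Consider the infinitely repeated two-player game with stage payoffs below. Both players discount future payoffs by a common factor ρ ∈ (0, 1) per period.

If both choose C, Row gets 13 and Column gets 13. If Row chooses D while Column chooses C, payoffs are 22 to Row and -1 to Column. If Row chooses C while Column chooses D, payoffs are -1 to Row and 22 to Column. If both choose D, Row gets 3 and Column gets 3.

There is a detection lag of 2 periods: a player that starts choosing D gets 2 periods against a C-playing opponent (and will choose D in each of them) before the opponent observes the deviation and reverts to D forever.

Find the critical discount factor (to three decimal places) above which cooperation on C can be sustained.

The best deviation is to choose D for all 2 undetected periods, earning 22 each, then 3 forever once detected.
Deviation value: 22(1−ρ^2)/(1−ρ) + 3ρ^2/(1−ρ); cooperation value: 13/(1−ρ).
IC: 13 ≥ 22(1−ρ^2) + 3ρ^2 = 22 − 19ρ^2.
So ρ^2 ≥ 9/19, giving ρ ≥ (9/19)^(1/2) ≈ 0.688.

0.688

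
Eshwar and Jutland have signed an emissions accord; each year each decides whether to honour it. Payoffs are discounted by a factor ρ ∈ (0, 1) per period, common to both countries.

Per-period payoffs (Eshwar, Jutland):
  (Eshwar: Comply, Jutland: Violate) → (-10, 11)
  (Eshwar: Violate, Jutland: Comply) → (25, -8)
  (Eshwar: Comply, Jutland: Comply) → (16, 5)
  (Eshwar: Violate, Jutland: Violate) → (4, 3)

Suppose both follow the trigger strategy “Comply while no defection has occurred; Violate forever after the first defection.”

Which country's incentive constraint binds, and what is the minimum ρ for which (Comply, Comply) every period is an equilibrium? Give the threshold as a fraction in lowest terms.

Eshwar: cooperation gives 16 each period; deviation gives 25 once then 4 forever.
  16/(1−ρ) ≥ 25 + 4ρ/(1−ρ) ⇒ ρ ≥ 9/21 = 3/7.
Jutland: cooperation gives 5 each period; deviation gives 11 once then 3 forever.
  ρ ≥ 6/8 = 3/4.
Both must hold, so the binding constraint is Jutland's: ρ ≥ 3/4.

Jutland; ρ ≥ 3/4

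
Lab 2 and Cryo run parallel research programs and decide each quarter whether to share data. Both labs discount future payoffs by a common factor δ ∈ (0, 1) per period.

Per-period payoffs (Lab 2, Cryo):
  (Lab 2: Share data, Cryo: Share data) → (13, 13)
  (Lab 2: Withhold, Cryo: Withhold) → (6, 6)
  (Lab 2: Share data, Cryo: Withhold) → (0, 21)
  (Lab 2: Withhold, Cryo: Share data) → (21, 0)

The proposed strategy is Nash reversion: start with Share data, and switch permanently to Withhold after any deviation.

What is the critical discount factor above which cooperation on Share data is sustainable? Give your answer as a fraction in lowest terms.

One-period gain from deviating is 21 − 13 = 8. The loss is 13 − 6 = 7 in every subsequent period, with present value 7·δ/(1−δ).
Deviation is unprofitable when 7·δ/(1−δ) ≥ 8, i.e. δ/(1−δ) ≥ 8/7.
Equivalently δ ≥ 8/(8+7) = 8/15.

8/15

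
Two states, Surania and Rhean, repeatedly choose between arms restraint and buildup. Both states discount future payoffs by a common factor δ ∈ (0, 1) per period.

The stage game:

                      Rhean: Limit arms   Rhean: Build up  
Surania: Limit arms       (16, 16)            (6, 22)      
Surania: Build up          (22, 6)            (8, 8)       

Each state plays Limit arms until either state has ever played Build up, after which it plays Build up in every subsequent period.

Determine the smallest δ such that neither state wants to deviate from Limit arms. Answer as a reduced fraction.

3/7

Cooperation forever yields 16 each period: 16/(1−δ).
Deviating yields 22 once, then 8 forever: 22 + 8δ/(1−δ).
No profitable deviation requires 16/(1−δ) ≥ 22 + 8δ/(1−δ).
Multiplying by (1−δ): 16 ≥ 22(1−δ) + 8δ = 22 − 14δ.
So 14δ ≥ 6, i.e. δ ≥ 6/14 = 3/7.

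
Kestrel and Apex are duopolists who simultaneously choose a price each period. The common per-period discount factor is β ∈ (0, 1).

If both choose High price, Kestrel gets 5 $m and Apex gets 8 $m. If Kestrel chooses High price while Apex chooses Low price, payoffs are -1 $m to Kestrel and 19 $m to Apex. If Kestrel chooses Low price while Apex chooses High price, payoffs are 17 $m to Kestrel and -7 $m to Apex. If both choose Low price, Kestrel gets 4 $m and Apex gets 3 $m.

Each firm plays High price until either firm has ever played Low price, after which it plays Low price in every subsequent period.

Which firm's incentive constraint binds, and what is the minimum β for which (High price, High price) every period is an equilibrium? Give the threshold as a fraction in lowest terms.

Kestrel's threshold: (17−5)/(17−4) = 12/13.
Apex's threshold: (19−8)/(19−3) = 11/16.
12/13 > 11/16, so Kestrel binds and β* = 12/13.

Kestrel; β ≥ 12/13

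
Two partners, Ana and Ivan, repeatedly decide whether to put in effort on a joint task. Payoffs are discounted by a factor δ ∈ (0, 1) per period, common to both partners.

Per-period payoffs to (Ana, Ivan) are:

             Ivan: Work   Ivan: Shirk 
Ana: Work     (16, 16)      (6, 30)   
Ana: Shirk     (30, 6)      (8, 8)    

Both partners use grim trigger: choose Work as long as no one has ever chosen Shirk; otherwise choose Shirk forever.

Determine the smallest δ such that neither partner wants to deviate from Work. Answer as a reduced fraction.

Cooperation forever yields 16 each period: 16/(1−δ).
Deviating yields 30 once, then 8 forever: 30 + 8δ/(1−δ).
No profitable deviation requires 16/(1−δ) ≥ 30 + 8δ/(1−δ).
Multiplying by (1−δ): 16 ≥ 30(1−δ) + 8δ = 30 − 22δ.
So 22δ ≥ 14, i.e. δ ≥ 14/22 = 7/11.

7/11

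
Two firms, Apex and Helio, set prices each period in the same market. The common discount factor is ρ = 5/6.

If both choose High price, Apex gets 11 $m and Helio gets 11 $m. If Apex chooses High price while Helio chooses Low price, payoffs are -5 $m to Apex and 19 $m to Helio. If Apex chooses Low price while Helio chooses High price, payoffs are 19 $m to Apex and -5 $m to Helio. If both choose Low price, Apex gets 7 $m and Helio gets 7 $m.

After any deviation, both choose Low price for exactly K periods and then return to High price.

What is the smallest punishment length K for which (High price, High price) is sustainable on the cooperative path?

IC: ρ(1−ρ^K)/(1−ρ) ≥ (19−11)/(11−7) = 2.
With ρ = 5/6: need 1 − ρ^K ≥ 2·(1−5/6)/(5/6), i.e. ρ^K ≤ 0.6000.
Since (5/6)^2 = 0.6944 and (5/6)^3 = 0.5787, the smallest such K is 3.

3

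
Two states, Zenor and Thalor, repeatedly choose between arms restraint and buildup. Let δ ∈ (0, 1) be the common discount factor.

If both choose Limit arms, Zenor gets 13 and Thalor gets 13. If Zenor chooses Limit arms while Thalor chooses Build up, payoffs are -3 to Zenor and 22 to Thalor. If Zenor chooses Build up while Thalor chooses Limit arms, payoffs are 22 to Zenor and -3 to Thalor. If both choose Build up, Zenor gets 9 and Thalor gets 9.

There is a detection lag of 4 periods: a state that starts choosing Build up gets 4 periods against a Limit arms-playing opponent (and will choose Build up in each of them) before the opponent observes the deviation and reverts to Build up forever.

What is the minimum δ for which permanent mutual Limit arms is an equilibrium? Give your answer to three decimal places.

A deviator earns 22 for 4 periods, then 9 forever; cooperating earns 13 forever. Multiplying the IC by (1−δ):
13 ≥ 22(1−δ^4) + 9δ^4, so 13·δ^4 ≥ 9 and δ^4 ≥ 9/13.
δ ≥ (9/13)^(1/4) ≈ 0.912.

0.912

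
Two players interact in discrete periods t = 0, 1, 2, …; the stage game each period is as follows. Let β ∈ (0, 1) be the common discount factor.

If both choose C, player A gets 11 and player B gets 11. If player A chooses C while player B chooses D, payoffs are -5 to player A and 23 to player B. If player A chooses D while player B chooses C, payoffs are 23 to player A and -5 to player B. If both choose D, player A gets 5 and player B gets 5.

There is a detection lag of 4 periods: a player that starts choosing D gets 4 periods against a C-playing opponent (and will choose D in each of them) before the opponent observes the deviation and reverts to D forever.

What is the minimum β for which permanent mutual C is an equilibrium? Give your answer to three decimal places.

0.904

Deviating for the 4 undetected periods gains 23−11 = 12 per period over cooperation, then loses 11−5 = 6 per period forever once punishment starts.
Gain: 12(1 + β + … + β^3); loss: 6·β^4/(1−β).
No profitable deviation ⇔ 12(1−β^4) ≤ 6·β^4, i.e. β^4 ≥ 12/(12+6) = 2/3.
Hence β ≥ (2/3)^(1/4) ≈ 0.904.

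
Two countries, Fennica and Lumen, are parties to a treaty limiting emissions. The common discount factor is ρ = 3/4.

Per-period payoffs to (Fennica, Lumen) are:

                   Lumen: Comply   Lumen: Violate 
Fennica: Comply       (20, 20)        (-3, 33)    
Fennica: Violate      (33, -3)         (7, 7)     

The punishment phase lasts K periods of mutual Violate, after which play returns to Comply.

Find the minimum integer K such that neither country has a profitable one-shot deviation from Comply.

2

Need Σ_{k=1}^{K} ρ^k ≥ (33−20)/(20−7) = 1.0000 at ρ = 3/4.
At K = 1 the sum is 0.7500 < 1.0000; at K = 2 it is 1.3125 ≥ 1.0000.
So the minimum punishment length is K = 2.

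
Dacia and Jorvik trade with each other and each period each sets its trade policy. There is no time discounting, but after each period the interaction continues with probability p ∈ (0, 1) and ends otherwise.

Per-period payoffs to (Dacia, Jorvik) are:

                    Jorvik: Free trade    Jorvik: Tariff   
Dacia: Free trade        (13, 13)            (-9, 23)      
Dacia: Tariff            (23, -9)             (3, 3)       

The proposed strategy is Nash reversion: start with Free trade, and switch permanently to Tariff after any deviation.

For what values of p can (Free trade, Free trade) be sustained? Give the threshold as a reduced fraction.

Expected cooperation value is 13 + p·13 + p²·13 + … = 13/(1−p); deviation gives 23 + p·3/(1−p).
13 ≥ 23(1−p) + 3p ⇒ 20p ≥ 10 ⇒ p ≥ 10/20 = 1/2.

1/2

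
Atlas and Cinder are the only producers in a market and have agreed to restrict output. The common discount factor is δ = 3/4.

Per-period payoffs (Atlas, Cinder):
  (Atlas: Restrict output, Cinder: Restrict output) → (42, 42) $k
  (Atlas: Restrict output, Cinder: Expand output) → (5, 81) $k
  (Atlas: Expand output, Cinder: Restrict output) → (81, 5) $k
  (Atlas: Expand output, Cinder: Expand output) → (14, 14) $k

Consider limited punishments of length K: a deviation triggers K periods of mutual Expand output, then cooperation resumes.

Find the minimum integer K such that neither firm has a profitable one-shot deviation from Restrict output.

IC: δ(1−δ^K)/(1−δ) ≥ (81−42)/(42−14) = 39/28.
With δ = 3/4: need 1 − δ^K ≥ 39/28·(1−3/4)/(3/4), i.e. δ^K ≤ 0.5357.
Since (3/4)^2 = 0.5625 and (3/4)^3 = 0.4219, the smallest such K is 3.

3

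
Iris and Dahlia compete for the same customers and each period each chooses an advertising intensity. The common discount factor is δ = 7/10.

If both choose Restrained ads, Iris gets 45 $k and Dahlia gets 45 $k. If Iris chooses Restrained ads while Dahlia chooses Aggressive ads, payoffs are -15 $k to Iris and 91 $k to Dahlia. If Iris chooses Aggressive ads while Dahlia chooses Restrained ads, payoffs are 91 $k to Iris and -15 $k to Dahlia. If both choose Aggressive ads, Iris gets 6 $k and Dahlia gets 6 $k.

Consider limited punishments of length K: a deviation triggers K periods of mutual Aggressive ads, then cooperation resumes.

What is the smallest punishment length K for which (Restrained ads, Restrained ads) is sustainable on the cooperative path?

No profitable deviation requires (45−6)(δ+…+δ^K) ≥ 91−45, i.e. δ+…+δ^K ≥ 46/39 ≈ 1.1795.
With δ = 7/10, the partial sums are K=1: 0.7000, K=2: 1.1900.
K = 2 is the first length at which the sum reaches 1.1795.

2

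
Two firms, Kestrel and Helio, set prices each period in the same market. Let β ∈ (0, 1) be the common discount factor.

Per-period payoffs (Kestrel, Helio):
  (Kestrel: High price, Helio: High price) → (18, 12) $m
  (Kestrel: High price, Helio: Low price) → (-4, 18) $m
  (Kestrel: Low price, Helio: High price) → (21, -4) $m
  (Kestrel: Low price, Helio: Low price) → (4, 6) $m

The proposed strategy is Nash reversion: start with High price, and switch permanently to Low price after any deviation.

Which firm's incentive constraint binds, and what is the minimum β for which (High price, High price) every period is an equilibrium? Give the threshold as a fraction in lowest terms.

Helio; β ≥ 1/2

Kestrel: cooperation gives 18 each period; deviation gives 21 once then 4 forever.
  18/(1−β) ≥ 21 + 4β/(1−β) ⇒ β ≥ 3/17.
Helio: cooperation gives 12 each period; deviation gives 18 once then 6 forever.
  β ≥ 6/12 = 1/2.
Both must hold, so the binding constraint is Helio's: β ≥ 1/2.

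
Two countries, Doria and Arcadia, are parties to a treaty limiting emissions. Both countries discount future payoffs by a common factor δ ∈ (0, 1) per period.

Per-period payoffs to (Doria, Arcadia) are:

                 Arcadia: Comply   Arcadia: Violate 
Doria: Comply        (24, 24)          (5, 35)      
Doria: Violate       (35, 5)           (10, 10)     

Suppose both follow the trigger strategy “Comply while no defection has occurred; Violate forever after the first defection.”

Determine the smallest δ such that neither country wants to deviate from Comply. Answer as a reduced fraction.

11/25

24/(1−δ) ≥ 35 + 10δ/(1−δ)
24 ≥ 35 − 25δ
δ ≥ 11/25.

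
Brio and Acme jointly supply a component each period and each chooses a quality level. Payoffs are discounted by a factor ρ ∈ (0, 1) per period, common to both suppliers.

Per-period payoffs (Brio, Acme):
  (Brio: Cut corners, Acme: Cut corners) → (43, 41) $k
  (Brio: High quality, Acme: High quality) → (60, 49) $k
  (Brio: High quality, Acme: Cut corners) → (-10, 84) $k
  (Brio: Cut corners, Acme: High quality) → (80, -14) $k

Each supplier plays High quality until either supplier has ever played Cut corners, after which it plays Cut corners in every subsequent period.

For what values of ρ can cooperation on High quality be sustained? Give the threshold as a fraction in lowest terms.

For Brio: deviation gain 80−60 = 20, per-period punishment loss 60−43 = 17. IC gives ρ ≥ 20/37.
For Acme: gain 35, loss 8 per period, so ρ ≥ 35/43.
The tighter constraint is Acme's, so cooperation needs ρ ≥ 35/43.

35/43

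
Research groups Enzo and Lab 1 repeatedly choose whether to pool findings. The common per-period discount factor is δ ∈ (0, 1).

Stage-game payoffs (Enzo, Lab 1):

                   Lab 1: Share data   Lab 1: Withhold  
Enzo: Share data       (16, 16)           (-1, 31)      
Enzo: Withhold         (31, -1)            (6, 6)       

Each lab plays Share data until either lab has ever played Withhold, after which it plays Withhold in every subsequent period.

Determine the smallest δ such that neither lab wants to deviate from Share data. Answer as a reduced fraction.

Under grim trigger the critical discount factor is (T−C)/(T−P) with T = 31, C = 16, P = 6.
δ* = (31−16)/(31−6) = 15/25 = 3/5.

3/5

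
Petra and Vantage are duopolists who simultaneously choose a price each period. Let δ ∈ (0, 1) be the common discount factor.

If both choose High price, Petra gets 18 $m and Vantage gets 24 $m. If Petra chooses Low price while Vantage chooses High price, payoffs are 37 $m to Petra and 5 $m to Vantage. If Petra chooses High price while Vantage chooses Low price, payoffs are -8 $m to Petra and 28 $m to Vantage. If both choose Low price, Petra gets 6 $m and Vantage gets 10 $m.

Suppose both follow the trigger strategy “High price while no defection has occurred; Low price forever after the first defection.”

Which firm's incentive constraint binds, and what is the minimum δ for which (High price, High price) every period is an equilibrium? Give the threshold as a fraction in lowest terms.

Petra; δ ≥ 19/31

For Petra: deviation gain 37−18 = 19, per-period punishment loss 18−6 = 12. IC gives δ ≥ 19/31.
For Vantage: gain 4, loss 14 per period, so δ ≥ 4/18 = 2/9.
The tighter constraint is Petra's, so cooperation needs δ ≥ 19/31.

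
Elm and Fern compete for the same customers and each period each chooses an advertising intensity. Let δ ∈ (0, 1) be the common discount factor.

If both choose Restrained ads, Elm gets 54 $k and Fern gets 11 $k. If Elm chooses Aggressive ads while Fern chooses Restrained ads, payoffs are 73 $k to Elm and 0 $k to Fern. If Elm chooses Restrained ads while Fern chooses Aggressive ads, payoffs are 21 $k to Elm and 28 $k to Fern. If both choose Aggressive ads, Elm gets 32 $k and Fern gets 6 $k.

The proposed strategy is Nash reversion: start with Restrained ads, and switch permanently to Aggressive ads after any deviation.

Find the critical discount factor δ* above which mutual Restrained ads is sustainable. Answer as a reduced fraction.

For Elm: deviation gain 73−54 = 19, per-period punishment loss 54−32 = 22. IC gives δ ≥ 19/41.
For Fern: gain 17, loss 5 per period, so δ ≥ 17/22.
The tighter constraint is Fern's, so cooperation needs δ ≥ 17/22.

17/22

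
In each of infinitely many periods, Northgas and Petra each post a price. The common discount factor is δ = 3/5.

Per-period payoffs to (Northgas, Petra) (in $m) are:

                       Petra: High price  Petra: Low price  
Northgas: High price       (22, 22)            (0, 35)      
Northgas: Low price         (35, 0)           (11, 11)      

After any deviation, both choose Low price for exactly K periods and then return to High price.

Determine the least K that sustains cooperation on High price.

IC: δ(1−δ^K)/(1−δ) ≥ (35−22)/(22−11) = 13/11.
With δ = 3/5: need 1 − δ^K ≥ 13/11·(1−3/5)/(3/5), i.e. δ^K ≤ 0.2121.
Since (3/5)^3 = 0.2160 and (3/5)^4 = 0.1296, the smallest such K is 4.

4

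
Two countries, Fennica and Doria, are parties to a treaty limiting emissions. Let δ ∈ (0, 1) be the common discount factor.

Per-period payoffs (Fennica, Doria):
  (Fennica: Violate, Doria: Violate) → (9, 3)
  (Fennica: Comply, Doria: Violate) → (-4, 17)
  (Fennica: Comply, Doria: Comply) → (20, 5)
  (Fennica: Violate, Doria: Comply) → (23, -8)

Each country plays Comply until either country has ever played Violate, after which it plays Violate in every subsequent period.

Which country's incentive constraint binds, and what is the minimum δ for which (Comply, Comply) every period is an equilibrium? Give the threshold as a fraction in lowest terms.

Doria; δ ≥ 6/7

Fennica's threshold: (23−20)/(23−9) = 3/14.
Doria's threshold: (17−5)/(17−3) = 6/7.
3/14 < 6/7, so Doria binds and δ* = 6/7.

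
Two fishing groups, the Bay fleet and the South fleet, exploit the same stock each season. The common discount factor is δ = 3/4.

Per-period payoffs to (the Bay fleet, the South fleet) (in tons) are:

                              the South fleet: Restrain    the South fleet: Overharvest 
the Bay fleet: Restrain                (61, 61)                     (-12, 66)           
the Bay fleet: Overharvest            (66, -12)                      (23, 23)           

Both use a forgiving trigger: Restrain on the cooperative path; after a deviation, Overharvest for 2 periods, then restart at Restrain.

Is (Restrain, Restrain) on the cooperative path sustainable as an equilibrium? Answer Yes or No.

Comparing payoff streams over the 3 periods until play realigns: cooperate → 61(1+δ+…+δ^2); deviate → 66 + 23(δ+…+δ^2).
Cooperation is sustained iff (61−23)(δ+…+δ^2) ≥ 66−61.
δ+…+δ^2 = 3/4·(1−(3/4)^2)/(1−3/4) = 1.3125, and (66−61)/(61−23) = 0.1316.
1.3125 ≥ 0.1316, so cooperation is sustainable.

Yes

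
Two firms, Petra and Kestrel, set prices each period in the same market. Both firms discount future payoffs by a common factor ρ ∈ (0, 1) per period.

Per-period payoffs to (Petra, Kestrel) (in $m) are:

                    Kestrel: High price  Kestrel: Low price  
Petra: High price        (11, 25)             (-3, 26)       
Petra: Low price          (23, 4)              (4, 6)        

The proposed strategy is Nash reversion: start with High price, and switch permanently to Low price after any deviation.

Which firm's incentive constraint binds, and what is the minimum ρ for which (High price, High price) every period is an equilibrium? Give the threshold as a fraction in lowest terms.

Petra; ρ ≥ 12/19

Petra: cooperation gives 11 each period; deviation gives 23 once then 4 forever.
  11/(1−ρ) ≥ 23 + 4ρ/(1−ρ) ⇒ ρ ≥ 12/19.
Kestrel: cooperation gives 25 each period; deviation gives 26 once then 6 forever.
  ρ ≥ 1/20.
Both must hold, so the binding constraint is Petra's: ρ ≥ 12/19.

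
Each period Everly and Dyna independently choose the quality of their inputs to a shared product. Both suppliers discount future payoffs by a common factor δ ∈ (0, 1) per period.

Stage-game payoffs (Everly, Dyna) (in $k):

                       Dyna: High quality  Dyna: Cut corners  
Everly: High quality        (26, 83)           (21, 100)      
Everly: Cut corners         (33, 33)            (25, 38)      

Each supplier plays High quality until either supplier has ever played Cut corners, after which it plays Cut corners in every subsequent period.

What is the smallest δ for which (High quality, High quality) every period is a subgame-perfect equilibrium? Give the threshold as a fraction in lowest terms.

7/8

For Everly: deviation gain 33−26 = 7, per-period punishment loss 26−25 = 1. IC gives δ ≥ 7/8.
For Dyna: gain 17, loss 45 per period, so δ ≥ 17/62.
The tighter constraint is Everly's, so cooperation needs δ ≥ 7/8.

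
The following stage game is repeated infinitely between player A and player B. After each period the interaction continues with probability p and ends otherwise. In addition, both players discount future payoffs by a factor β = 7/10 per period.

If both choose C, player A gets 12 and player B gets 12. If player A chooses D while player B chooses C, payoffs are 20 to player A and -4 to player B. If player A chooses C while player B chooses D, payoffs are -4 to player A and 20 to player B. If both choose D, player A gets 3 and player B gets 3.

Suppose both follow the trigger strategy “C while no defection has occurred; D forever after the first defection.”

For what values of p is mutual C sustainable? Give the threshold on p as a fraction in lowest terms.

With continuation probability p and discount β, the effective per-period discount factor is βp.
Grim-trigger IC: βp ≥ (20−12)/(20−3) = 8/17.
So p ≥ (8/17)/(7/10) = 80/119.

80/119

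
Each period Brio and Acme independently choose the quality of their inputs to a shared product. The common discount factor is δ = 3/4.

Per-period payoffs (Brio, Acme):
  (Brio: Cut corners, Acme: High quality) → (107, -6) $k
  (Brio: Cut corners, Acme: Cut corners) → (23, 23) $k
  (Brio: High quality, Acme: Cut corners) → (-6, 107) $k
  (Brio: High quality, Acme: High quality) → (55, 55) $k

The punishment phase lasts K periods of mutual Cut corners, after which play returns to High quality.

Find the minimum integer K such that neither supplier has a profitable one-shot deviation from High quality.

3

Need Σ_{k=1}^{K} δ^k ≥ (107−55)/(55−23) = 1.6250 at δ = 3/4.
At K = 2 the sum is 1.3125 < 1.6250; at K = 3 it is 1.7344 ≥ 1.6250.
So the minimum punishment length is K = 3.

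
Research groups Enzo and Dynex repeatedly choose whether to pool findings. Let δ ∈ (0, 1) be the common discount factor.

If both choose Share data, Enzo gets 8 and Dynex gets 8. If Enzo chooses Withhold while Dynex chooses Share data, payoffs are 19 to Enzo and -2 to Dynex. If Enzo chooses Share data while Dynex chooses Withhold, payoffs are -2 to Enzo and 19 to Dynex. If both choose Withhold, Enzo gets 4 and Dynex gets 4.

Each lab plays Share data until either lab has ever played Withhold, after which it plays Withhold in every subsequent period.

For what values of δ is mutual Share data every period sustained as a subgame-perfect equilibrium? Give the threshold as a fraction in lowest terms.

Under grim trigger the critical discount factor is (T−C)/(T−P) with T = 19, C = 8, P = 4.
δ* = (19−8)/(19−4) = 11/15.

11/15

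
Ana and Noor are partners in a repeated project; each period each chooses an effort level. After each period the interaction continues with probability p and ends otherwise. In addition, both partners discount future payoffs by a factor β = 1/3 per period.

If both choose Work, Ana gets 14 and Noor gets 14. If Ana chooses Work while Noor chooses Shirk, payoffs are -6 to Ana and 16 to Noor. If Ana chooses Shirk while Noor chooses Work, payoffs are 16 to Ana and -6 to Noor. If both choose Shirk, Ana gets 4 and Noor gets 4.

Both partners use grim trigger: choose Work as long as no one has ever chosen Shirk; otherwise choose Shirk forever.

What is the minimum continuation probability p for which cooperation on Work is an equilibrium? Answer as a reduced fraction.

With continuation probability p and discount β, the effective per-period discount factor is βp.
Grim-trigger IC: βp ≥ (16−14)/(16−4) = 1/6.
So p ≥ (1/6)/(1/3) = 1/2.

1/2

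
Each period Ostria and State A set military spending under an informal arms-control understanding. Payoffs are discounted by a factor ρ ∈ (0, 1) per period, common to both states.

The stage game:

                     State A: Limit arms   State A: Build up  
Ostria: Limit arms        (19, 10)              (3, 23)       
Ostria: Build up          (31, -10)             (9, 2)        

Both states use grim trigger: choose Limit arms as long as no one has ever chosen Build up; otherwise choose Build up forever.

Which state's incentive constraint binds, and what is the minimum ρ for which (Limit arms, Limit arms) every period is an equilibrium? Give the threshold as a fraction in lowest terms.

For Ostria: deviation gain 31−19 = 12, per-period punishment loss 19−9 = 10. IC gives ρ ≥ 12/22 = 6/11.
For State A: gain 13, loss 8 per period, so ρ ≥ 13/21.
The tighter constraint is State A's, so cooperation needs ρ ≥ 13/21.

State A; ρ ≥ 13/21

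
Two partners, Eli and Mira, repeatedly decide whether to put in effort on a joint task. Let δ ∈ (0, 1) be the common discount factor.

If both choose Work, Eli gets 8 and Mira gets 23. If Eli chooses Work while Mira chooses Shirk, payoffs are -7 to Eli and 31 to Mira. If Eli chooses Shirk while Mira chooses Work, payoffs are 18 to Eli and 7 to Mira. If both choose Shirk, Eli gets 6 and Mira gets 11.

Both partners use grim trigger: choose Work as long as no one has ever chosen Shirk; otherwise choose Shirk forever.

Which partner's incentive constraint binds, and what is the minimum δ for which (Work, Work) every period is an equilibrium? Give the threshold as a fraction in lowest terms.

Eli; δ ≥ 5/6

Eli's threshold: (18−8)/(18−6) = 5/6.
Mira's threshold: (31−23)/(31−11) = 2/5.
5/6 > 2/5, so Eli binds and δ* = 5/6.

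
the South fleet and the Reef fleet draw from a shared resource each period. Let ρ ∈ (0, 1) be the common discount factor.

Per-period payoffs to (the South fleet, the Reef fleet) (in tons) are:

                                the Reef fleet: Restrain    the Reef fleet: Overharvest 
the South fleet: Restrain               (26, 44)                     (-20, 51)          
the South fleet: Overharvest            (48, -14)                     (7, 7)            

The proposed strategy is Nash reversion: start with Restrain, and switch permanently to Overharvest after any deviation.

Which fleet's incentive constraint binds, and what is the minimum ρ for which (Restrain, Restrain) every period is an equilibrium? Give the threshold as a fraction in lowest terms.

the South fleet; ρ ≥ 22/41

the South fleet's threshold: (48−26)/(48−7) = 22/41.
the Reef fleet's threshold: (51−44)/(51−7) = 7/44.
22/41 > 7/44, so the South fleet binds and ρ* = 22/41.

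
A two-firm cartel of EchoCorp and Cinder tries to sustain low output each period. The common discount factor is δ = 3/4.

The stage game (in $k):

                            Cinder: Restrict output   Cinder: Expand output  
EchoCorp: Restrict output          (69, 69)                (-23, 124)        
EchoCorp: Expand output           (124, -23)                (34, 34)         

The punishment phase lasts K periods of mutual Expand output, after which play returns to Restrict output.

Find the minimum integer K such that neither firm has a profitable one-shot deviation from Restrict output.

3

No profitable deviation requires (69−34)(δ+…+δ^K) ≥ 124−69, i.e. δ+…+δ^K ≥ 11/7 ≈ 1.5714.
With δ = 3/4, the partial sums are K=1: 0.7500, K=2: 1.3125, K=3: 1.7344.
K = 3 is the first length at which the sum reaches 1.5714.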